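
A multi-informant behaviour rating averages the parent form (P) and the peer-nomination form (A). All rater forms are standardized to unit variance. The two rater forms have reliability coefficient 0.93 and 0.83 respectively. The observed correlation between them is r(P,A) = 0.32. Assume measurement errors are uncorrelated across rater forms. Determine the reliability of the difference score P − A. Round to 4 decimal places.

0.8235

Var(P−A) = 1 + 1 − 2·0.32 = 2 − 0.64 = 1.36.
Because errors are independent across components, Cov(Tᵢ,Tⱼ) = Cov(Xᵢ,Xⱼ); the off-diagonal part of the true-score variance is the same as above.
True-score variance = [0.93 + 0.83] − 0.64 = 1.76 − 0.64 = 1.12.
Reliability = 1.12 / 1.36 = 0.8235.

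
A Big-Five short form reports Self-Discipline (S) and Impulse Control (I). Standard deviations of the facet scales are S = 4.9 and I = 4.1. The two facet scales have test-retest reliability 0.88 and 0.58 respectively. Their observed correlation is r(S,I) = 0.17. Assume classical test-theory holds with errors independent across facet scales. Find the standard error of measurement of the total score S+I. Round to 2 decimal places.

3.15

Var(total) = 40.82 + 6.8306 = 47.6506.
True-score variance = 30.8786 + 6.8306 = 37.7092, so reliability = 0.7914.
Error variance = 47.6506 − 37.7092 = 9.9414; SEM = √9.9414 = 3.15.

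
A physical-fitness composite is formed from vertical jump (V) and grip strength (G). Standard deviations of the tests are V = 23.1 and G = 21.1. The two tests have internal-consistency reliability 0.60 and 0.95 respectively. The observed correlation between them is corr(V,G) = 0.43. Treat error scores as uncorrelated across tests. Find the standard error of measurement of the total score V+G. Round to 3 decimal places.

Var(total) = 978.82 + 419.173 = 1397.99.
True-score variance = 743.115 + 419.173 = 1162.29, so reliability = 0.8314.
Error variance = 1397.99 − 1162.29 = 235.705; SEM = √235.705 = 15.353.

15.353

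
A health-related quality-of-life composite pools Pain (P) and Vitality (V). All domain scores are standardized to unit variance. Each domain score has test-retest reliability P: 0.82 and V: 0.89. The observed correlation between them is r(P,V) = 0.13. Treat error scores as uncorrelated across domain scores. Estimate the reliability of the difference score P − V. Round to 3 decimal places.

0.833

Var(P−V) = 1 + 1 − 2·0.13 = 2 − 0.26 = 1.74.
Because errors are independent across components, Cov(Tᵢ,Tⱼ) = Cov(Xᵢ,Xⱼ); the off-diagonal part of the true-score variance is the same as above.
True-score variance = [0.82 + 0.89] − 0.26 = 1.71 − 0.26 = 1.45.
Reliability = 1.45 / 1.74 = 0.833.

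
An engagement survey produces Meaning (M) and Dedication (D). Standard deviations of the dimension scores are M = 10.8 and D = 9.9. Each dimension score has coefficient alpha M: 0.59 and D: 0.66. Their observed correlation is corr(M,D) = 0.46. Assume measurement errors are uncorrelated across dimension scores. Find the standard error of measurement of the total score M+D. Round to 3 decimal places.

9.008

Var(total) = 214.65 + 98.3664 = 313.016.
True-score variance = 133.504 + 98.3664 = 231.871, so reliability = 0.7408.
Error variance = 313.016 − 231.871 = 81.1458; SEM = √81.1458 = 9.008.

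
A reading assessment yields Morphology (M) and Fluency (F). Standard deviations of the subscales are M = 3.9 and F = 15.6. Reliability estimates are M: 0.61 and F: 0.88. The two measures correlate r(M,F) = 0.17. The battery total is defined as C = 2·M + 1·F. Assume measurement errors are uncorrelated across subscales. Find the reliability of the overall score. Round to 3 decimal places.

Var(C) = 2²·3.9² + 15.6² + 2·[2·3.9·15.6·0.17] = 304.2 + 41.3712 = 345.571.
Because errors are independent across components, Cov(Tᵢ,Tⱼ) = Cov(Xᵢ,Xⱼ); the off-diagonal part of the true-score variance is the same as above.
True-score variance = [2²·3.9²·0.61 + 15.6²·0.88] + 41.3712 = 251.269 + 41.3712 = 292.64.
Reliability = 292.64 / 345.571 = 0.847.

0.847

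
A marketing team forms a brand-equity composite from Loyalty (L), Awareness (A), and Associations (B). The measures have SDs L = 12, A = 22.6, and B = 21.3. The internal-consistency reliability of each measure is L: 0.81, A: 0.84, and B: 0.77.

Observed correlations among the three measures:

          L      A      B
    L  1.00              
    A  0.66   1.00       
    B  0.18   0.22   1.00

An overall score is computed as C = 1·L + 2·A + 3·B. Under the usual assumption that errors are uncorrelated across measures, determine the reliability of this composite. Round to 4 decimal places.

Var(C) = 12² + 2²·22.6² + 3²·21.3² + 2·[2·12·22.6·0.66 + 3·12·21.3·0.18 + 6·22.6·21.3·0.22] = 6270.25 + 2262.86 = 8533.11.
With uncorrelated errors the cross-covariances are all true-score covariance, so they carry over unchanged; only the diagonal terms shrink to ρᵢσᵢ².
True-score variance = [12²·0.81 + 2²·22.6²·0.84 + 3²·21.3²·0.77] + 2262.86 = 4976.87 + 2262.86 = 7239.72.
Reliability = 7239.72 / 8533.11 = 0.8484.

0.8484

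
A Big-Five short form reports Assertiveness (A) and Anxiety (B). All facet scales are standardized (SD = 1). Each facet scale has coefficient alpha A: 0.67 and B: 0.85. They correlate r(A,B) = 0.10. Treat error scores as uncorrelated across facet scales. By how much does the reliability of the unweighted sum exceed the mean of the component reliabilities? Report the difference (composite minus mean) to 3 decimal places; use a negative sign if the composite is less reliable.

Var(sum) = 2 + 0.2 = 2.2; true-score variance = 1.52 + 0.2 = 1.72; composite reliability = 0.7818.
Mean component reliability = 0.7600.
Difference = 0.7818 − 0.7600 = 0.022.

0.022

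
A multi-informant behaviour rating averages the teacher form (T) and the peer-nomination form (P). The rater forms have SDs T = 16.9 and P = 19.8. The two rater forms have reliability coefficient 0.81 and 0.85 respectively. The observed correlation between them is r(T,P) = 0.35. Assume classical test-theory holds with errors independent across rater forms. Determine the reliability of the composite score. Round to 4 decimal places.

Var(T+P) = 16.9² + 19.8² + 2·[16.9·19.8·0.35] = 677.65 + 234.234 = 911.884.
Under uncorrelated errors the observed covariances equal the true-score covariances, so only the own-variance terms attenuate.
True-score variance = [16.9²·0.81 + 19.8²·0.85] + 234.234 = 564.578 + 234.234 = 798.812.
Reliability = 798.812 / 911.884 = 0.8760.

0.8760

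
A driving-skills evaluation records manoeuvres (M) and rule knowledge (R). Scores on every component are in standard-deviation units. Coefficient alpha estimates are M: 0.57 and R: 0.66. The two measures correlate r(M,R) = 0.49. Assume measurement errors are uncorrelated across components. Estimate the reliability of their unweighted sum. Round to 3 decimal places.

0.742

Var(M+R) = 2 + 2·[0.49] = 2 + 0.98 = 2.98.
Because errors are independent across components, Cov(Tᵢ,Tⱼ) = Cov(Xᵢ,Xⱼ); the off-diagonal part of the true-score variance is the same as above.
True-score variance = [0.57 + 0.66] + 0.98 = 1.23 + 0.98 = 2.21.
Reliability = 2.21 / 2.98 = 0.742.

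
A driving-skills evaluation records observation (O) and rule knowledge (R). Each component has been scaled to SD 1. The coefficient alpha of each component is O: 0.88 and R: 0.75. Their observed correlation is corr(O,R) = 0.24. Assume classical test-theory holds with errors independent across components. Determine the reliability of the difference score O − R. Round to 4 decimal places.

0.7566

Var(O−R) = 1 + 1 − 2·0.24 = 2 − 0.48 = 1.52.
With uncorrelated errors the cross-covariances are all true-score covariance, so they carry over unchanged; only the diagonal terms shrink to ρᵢσᵢ².
True-score variance = [0.88 + 0.75] − 0.48 = 1.63 − 0.48 = 1.15.
Reliability = 1.15 / 1.52 = 0.7566.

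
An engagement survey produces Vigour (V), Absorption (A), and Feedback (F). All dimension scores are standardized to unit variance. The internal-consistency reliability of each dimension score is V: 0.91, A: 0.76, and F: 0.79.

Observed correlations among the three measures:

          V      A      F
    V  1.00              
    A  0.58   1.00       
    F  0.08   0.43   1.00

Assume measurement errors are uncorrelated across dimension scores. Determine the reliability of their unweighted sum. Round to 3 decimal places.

Var(V+A+F) = 3 + 2·[0.58 + 0.08 + 0.43] = 3 + 2.18 = 5.18.
With uncorrelated errors the cross-covariances are all true-score covariance, so they carry over unchanged; only the diagonal terms shrink to ρᵢσᵢ².
True-score variance = [0.91 + 0.76 + 0.79] + 2.18 = 2.46 + 2.18 = 4.64.
Reliability = 4.64 / 5.18 = 0.896.

0.896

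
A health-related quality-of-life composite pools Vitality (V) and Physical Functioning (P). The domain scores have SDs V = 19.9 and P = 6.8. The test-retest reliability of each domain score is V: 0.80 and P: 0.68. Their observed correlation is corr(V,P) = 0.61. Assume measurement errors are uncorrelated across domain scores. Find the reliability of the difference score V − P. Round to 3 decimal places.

0.661

Var(V−P) = 19.9² + 6.8² − 2·19.9·6.8·0.61 = 442.25 − 165.09 = 277.16.
Under uncorrelated errors the observed covariances equal the true-score covariances, so only the own-variance terms attenuate.
True-score variance = [19.9²·0.80 + 6.8²·0.68] − 165.09 = 348.251 − 165.09 = 183.161.
Reliability = 183.161 / 277.16 = 0.661.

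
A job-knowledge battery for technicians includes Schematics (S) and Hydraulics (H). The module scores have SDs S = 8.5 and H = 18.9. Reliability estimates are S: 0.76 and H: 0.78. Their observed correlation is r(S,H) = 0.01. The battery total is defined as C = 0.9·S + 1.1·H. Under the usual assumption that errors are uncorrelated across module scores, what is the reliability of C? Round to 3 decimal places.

Var(C) = 0.9²·8.5² + 1.1²·18.9² + 2·[0.99·8.5·18.9·0.01] = 490.747 + 3.18087 = 493.927.
Under uncorrelated errors the observed covariances equal the true-score covariances, so only the own-variance terms attenuate.
True-score variance = [0.9²·8.5²·0.76 + 1.1²·18.9²·0.78] + 3.18087 = 381.612 + 3.18087 = 384.793.
Reliability = 384.793 / 493.927 = 0.779.

0.779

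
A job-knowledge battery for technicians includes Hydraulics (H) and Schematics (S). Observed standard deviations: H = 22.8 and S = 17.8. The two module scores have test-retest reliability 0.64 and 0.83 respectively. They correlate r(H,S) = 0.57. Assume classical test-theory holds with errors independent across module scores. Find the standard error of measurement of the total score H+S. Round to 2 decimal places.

Var(total) = 836.68 + 462.658 = 1299.34.
True-score variance = 595.675 + 462.658 = 1058.33, so reliability = 0.8145.
Error variance = 1299.34 − 1058.33 = 241.005; SEM = √241.005 = 15.52.

15.52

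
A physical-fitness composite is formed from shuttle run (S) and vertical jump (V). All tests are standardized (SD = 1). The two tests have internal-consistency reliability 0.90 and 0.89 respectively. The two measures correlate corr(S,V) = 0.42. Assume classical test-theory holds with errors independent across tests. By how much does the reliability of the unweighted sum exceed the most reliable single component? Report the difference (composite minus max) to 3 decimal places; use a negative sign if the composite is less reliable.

0.026

Var(sum) = 2 + 0.84 = 2.84; true-score variance = 1.79 + 0.84 = 2.63; composite reliability = 0.9261.
Max component reliability = 0.9000.
Difference = 0.9261 − 0.9000 = 0.026.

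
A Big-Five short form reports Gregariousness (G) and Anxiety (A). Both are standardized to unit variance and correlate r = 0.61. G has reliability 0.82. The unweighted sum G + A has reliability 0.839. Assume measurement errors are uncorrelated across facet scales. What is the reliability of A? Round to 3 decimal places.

Var(G+A) = 2 + 2·0.61 = 3.220.
True-score variance = ρ_G + ρ_A + 2·0.61, so 0.839 = (0.82 + ρ_A + 1.22) / 3.220.
ρ_A = 0.839·3.220 − 0.82 − 1.22 = 0.662.

0.662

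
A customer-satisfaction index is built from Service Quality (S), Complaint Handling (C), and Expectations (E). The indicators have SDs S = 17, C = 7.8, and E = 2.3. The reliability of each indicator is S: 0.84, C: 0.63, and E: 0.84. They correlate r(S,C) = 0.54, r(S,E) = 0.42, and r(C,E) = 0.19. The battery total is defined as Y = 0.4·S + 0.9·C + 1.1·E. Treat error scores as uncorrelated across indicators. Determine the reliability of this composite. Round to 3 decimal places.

Var(Y) = 0.4²·17² + 0.9²·7.8² + 1.1²·2.3² + 2·[0.36·17·7.8·0.54 + 0.44·17·2.3·0.42 + 0.99·7.8·2.3·0.19] = 101.921 + 72.7553 = 174.677.
Because errors are independent across components, Cov(Tᵢ,Tⱼ) = Cov(Xᵢ,Xⱼ); the off-diagonal part of the true-score variance is the same as above.
True-score variance = [0.4²·17²·0.84 + 0.9²·7.8²·0.63 + 1.1²·2.3²·0.84] + 72.7553 = 75.265 + 72.7553 = 148.02.
Reliability = 148.02 / 174.677 = 0.847.

0.847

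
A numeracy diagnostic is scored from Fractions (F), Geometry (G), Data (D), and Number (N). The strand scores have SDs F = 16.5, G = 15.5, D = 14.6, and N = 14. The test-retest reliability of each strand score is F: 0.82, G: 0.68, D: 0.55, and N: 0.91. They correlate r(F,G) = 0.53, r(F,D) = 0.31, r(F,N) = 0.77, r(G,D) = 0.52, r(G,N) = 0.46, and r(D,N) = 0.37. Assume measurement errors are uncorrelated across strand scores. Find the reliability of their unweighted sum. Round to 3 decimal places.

0.895

Var(F+G+D+N) = 16.5² + 15.5² + 14.6² + 14² + 2·[16.5·15.5·0.53 + 16.5·14.6·0.31 + 16.5·14·0.77 + 15.5·14.6·0.52 + 15.5·14·0.46 + 14.6·14·0.37] = 921.66 + 1362.44 = 2284.1.
Under uncorrelated errors the observed covariances equal the true-score covariances, so only the own-variance terms attenuate.
True-score variance = [16.5²·0.82 + 15.5²·0.68 + 14.6²·0.55 + 14²·0.91] + 1362.44 = 682.213 + 1362.44 = 2044.65.
Reliability = 2044.65 / 2284.1 = 0.895.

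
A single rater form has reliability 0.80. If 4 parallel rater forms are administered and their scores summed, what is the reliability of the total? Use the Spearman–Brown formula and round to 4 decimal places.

ρ_k = kρ / (1 + (k−1)ρ) = 4·0.80 / (1 + 3·0.80) = 3.200 / 3.400 = 0.9412.

0.9412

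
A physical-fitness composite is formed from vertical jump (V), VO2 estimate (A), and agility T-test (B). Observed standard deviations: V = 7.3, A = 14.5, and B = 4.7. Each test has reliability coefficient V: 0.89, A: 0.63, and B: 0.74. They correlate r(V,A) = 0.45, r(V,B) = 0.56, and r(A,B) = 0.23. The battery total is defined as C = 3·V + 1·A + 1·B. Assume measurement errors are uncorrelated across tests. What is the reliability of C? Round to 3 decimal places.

0.881

Var(C) = 3²·7.3² + 14.5² + 4.7² + 2·[3·7.3·14.5·0.45 + 3·7.3·4.7·0.56 + 14.5·4.7·0.23] = 711.95 + 432.426 = 1144.38.
With uncorrelated errors the cross-covariances are all true-score covariance, so they carry over unchanged; only the diagonal terms shrink to ρᵢσᵢ².
True-score variance = [3²·7.3²·0.89 + 14.5²·0.63 + 4.7²·0.74] + 432.426 = 575.657 + 432.426 = 1008.08.
Reliability = 1008.08 / 1144.38 = 0.881.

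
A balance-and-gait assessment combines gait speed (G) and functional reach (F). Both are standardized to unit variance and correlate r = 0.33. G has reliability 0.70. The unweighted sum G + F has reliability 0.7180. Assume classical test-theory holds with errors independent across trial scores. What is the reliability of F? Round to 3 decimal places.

Var(G+F) = 2 + 2·0.33 = 2.660.
True-score variance = ρ_G + ρ_F + 2·0.33, so 0.7180 = (0.70 + ρ_F + 0.66) / 2.660.
ρ_F = 0.7180·2.660 − 0.70 − 0.66 = 0.550.

0.550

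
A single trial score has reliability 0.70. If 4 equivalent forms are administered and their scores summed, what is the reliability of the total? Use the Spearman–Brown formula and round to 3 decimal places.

0.903

ρ_k = kρ / (1 + (k−1)ρ) = 4·0.70 / (1 + 3·0.70) = 2.800 / 3.100 = 0.903.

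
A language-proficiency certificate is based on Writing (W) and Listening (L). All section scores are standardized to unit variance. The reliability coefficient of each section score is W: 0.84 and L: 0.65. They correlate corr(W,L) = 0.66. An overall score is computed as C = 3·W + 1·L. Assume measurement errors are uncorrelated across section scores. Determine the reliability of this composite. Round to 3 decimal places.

Var(C) = 3² + 1 + 2·[3·0.66] = 10 + 3.96 = 13.96.
Under uncorrelated errors the observed covariances equal the true-score covariances, so only the own-variance terms attenuate.
True-score variance = [3²·0.84 + 0.65] + 3.96 = 8.21 + 3.96 = 12.17.
Reliability = 12.17 / 13.96 = 0.872.

0.872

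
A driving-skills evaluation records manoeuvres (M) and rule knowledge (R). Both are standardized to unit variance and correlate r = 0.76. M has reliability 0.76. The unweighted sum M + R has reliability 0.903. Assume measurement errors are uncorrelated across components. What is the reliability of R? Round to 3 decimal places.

Var(M+R) = 2 + 2·0.76 = 3.520.
True-score variance = ρ_M + ρ_R + 2·0.76, so 0.903 = (0.76 + ρ_R + 1.52) / 3.520.
ρ_R = 0.903·3.520 − 0.76 − 1.52 = 0.899.

0.899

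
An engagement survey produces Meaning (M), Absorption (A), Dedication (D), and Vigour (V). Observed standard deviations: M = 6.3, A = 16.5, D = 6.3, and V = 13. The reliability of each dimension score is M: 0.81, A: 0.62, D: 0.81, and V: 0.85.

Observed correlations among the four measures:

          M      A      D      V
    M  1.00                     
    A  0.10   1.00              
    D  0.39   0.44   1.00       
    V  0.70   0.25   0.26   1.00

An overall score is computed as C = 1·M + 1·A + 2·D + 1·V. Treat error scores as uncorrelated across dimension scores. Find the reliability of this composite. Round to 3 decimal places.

Var(C) = 6.3² + 16.5² + 2²·6.3² + 13² + 2·[6.3·16.5·0.10 + 2·6.3·6.3·0.39 + 6.3·13·0.70 + 2·16.5·6.3·0.44 + 16.5·13·0.25 + 2·6.3·13·0.26] = 639.7 + 572.744 = 1212.44.
Because errors are independent across components, Cov(Tᵢ,Tⱼ) = Cov(Xᵢ,Xⱼ); the off-diagonal part of the true-score variance is the same as above.
True-score variance = [6.3²·0.81 + 16.5²·0.62 + 2²·6.3²·0.81 + 13²·0.85] + 572.744 = 473.189 + 572.744 = 1045.93.
Reliability = 1045.93 / 1212.44 = 0.863.

0.863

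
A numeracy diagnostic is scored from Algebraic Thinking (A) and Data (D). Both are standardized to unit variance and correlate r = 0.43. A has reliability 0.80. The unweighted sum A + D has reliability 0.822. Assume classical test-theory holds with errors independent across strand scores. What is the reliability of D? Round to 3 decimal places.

Var(A+D) = 2 + 2·0.43 = 2.860.
True-score variance = ρ_A + ρ_D + 2·0.43, so 0.822 = (0.80 + ρ_D + 0.86) / 2.860.
ρ_D = 0.822·2.860 − 0.80 − 0.86 = 0.691.

0.691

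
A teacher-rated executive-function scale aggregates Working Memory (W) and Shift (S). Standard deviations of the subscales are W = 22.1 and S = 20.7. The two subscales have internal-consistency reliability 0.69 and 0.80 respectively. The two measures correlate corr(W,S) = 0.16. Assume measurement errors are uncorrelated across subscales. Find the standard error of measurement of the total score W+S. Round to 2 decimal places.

Var(total) = 916.9 + 146.39 = 1063.29.
True-score variance = 679.795 + 146.39 = 826.185, so reliability = 0.7770.
Error variance = 1063.29 − 826.185 = 237.105; SEM = √237.105 = 15.40.

15.40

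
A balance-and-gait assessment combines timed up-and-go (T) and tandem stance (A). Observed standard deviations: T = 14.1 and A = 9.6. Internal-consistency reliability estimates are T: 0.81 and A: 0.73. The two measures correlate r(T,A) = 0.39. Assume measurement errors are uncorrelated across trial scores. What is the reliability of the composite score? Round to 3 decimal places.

Var(T+A) = 14.1² + 9.6² + 2·[14.1·9.6·0.39] = 290.97 + 105.581 = 396.551.
With uncorrelated errors the cross-covariances are all true-score covariance, so they carry over unchanged; only the diagonal terms shrink to ρᵢσᵢ².
True-score variance = [14.1²·0.81 + 9.6²·0.73] + 105.581 = 228.313 + 105.581 = 333.894.
Reliability = 333.894 / 396.551 = 0.842.

0.842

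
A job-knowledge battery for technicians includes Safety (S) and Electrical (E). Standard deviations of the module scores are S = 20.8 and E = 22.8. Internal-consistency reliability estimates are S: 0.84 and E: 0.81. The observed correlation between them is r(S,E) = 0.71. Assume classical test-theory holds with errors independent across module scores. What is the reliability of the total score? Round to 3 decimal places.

0.897

Var(S+E) = 20.8² + 22.8² + 2·[20.8·22.8·0.71] = 952.48 + 673.421 = 1625.9.
Because errors are independent across components, Cov(Tᵢ,Tⱼ) = Cov(Xᵢ,Xⱼ); the off-diagonal part of the true-score variance is the same as above.
True-score variance = [20.8²·0.84 + 22.8²·0.81] + 673.421 = 784.488 + 673.421 = 1457.91.
Reliability = 1457.91 / 1625.9 = 0.897.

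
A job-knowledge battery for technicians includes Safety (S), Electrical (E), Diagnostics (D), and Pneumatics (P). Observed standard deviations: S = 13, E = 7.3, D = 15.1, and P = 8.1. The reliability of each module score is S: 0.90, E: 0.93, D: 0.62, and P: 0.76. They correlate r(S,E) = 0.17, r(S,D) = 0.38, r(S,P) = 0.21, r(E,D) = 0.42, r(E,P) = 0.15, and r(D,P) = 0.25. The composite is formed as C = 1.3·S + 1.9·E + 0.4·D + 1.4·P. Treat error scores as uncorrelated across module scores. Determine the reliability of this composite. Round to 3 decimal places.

0.916

Var(C) = 1.3²·13² + 1.9²·7.3² + 0.4²·15.1² + 1.4²·8.1² + 2·[2.47·13·7.3·0.17 + 0.52·13·15.1·0.38 + 1.82·13·8.1·0.21 + 0.76·7.3·15.1·0.42 + 2.66·7.3·8.1·0.15 + 0.56·15.1·8.1·0.25] = 643.064 + 389.569 = 1032.63.
Because errors are independent across components, Cov(Tᵢ,Tⱼ) = Cov(Xᵢ,Xⱼ); the off-diagonal part of the true-score variance is the same as above.
True-score variance = [1.3²·13²·0.90 + 1.9²·7.3²·0.93 + 0.4²·15.1²·0.62 + 1.4²·8.1²·0.76] + 389.569 = 556.311 + 389.569 = 945.88.
Reliability = 945.88 / 1032.63 = 0.916.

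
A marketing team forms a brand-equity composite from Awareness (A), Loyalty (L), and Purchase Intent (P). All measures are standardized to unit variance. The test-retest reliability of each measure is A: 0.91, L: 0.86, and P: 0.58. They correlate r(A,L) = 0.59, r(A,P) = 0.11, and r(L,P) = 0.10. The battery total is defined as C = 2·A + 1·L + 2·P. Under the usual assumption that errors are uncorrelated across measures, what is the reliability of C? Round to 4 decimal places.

Var(C) = 2² + 1 + 2² + 2·[2·0.59 + 4·0.11 + 2·0.10] = 9 + 3.64 = 12.64.
Under uncorrelated errors the observed covariances equal the true-score covariances, so only the own-variance terms attenuate.
True-score variance = [2²·0.91 + 0.86 + 2²·0.58] + 3.64 = 6.82 + 3.64 = 10.46.
Reliability = 10.46 / 12.64 = 0.8275.

0.8275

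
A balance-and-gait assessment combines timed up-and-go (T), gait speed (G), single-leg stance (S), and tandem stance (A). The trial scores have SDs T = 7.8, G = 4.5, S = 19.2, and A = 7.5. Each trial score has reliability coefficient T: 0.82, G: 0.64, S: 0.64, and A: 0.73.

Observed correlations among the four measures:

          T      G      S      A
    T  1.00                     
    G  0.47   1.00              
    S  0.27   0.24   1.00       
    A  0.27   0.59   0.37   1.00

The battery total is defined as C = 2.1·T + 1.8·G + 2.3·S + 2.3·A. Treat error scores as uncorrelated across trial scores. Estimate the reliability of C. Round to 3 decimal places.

0.794

Var(C) = 2.1²·7.8² + 1.8²·4.5² + 2.3²·19.2² + 2.3²·7.5² + 2·[3.78·7.8·4.5·0.47 + 4.83·7.8·19.2·0.27 + 4.83·7.8·7.5·0.27 + 4.14·4.5·19.2·0.24 + 4.14·4.5·7.5·0.59 + 5.29·19.2·7.5·0.37] = 2581.58 + 1568.17 = 4149.76.
Under uncorrelated errors the observed covariances equal the true-score covariances, so only the own-variance terms attenuate.
True-score variance = [2.1²·7.8²·0.82 + 1.8²·4.5²·0.64 + 2.3²·19.2²·0.64 + 2.3²·7.5²·0.73] + 1568.17 = 1727.29 + 1568.17 = 3295.46.
Reliability = 3295.46 / 4149.76 = 0.794.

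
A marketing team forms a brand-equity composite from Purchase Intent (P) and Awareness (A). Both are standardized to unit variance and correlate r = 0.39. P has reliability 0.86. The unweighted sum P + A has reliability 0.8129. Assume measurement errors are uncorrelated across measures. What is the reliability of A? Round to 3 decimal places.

0.620

Var(P+A) = 2 + 2·0.39 = 2.780.
True-score variance = ρ_P + ρ_A + 2·0.39, so 0.8129 = (0.86 + ρ_A + 0.78) / 2.780.
ρ_A = 0.8129·2.780 − 0.86 − 0.78 = 0.620.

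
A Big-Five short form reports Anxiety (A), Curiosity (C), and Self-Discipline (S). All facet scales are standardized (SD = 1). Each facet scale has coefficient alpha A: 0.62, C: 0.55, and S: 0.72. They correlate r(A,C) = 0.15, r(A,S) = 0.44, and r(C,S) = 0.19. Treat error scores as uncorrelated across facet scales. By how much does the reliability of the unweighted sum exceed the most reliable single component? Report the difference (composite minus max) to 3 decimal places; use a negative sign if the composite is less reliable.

Var(sum) = 3 + 1.56 = 4.56; true-score variance = 1.89 + 1.56 = 3.45; composite reliability = 0.7566.
Max component reliability = 0.7200.
Difference = 0.7566 − 0.7200 = 0.037.

0.037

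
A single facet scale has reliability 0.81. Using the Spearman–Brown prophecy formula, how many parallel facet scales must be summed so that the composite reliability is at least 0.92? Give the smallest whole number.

k ≥ ρ*(1−ρ₁)/(ρ₁(1−ρ*)) = 0.92·0.19 / (0.81·0.08) = 2.698.
Smallest integer k = 3.

3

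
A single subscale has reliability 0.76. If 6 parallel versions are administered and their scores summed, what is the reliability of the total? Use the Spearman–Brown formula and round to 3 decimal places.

ρ_k = kρ / (1 + (k−1)ρ) = 6·0.76 / (1 + 5·0.76) = 4.560 / 4.800 = 0.950.

0.950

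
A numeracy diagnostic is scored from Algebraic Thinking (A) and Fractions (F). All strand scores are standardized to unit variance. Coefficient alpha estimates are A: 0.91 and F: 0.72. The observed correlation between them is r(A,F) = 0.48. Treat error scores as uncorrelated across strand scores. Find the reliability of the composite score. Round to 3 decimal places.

0.875

Var(A+F) = 2 + 2·[0.48] = 2 + 0.96 = 2.96.
With uncorrelated errors the cross-covariances are all true-score covariance, so they carry over unchanged; only the diagonal terms shrink to ρᵢσᵢ².
True-score variance = [0.91 + 0.72] + 0.96 = 1.63 + 0.96 = 2.59.
Reliability = 2.59 / 2.96 = 0.875.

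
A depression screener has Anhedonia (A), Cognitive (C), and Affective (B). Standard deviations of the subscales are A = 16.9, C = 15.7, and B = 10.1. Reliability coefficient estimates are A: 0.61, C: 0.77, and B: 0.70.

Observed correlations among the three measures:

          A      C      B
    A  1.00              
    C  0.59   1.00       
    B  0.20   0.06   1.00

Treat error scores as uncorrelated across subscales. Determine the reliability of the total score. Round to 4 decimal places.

0.8079

Var(A+C+B) = 16.9² + 15.7² + 10.1² + 2·[16.9·15.7·0.59 + 16.9·10.1·0.20 + 15.7·10.1·0.06] = 634.11 + 400.394 = 1034.5.
With uncorrelated errors the cross-covariances are all true-score covariance, so they carry over unchanged; only the diagonal terms shrink to ρᵢσᵢ².
True-score variance = [16.9²·0.61 + 15.7²·0.77 + 10.1²·0.70] + 400.394 = 435.426 + 400.394 = 835.82.
Reliability = 835.82 / 1034.5 = 0.8079.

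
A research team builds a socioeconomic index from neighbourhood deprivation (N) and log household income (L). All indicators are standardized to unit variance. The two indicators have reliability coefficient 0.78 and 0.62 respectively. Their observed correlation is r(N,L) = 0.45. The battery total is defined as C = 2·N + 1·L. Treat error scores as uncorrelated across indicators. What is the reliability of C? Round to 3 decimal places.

0.815

Var(C) = 2² + 1 + 2·[2·0.45] = 5 + 1.8 = 6.8.
Under uncorrelated errors the observed covariances equal the true-score covariances, so only the own-variance terms attenuate.
True-score variance = [2²·0.78 + 0.62] + 1.8 = 3.74 + 1.8 = 5.54.
Reliability = 5.54 / 6.8 = 0.815.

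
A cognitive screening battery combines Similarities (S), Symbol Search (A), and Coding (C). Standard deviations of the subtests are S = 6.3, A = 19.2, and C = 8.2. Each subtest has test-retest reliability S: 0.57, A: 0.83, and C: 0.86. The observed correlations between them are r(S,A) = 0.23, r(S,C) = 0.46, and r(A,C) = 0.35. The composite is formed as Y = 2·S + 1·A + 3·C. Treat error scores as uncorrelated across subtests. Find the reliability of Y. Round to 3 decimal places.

0.884

Var(Y) = 2²·6.3² + 19.2² + 3²·8.2² + 2·[2·6.3·19.2·0.23 + 6·6.3·8.2·0.46 + 3·19.2·8.2·0.35] = 1132.56 + 727.07 = 1859.63.
Under uncorrelated errors the observed covariances equal the true-score covariances, so only the own-variance terms attenuate.
True-score variance = [2²·6.3²·0.57 + 19.2²·0.83 + 3²·8.2²·0.86] + 727.07 = 916.902 + 727.07 = 1643.97.
Reliability = 1643.97 / 1859.63 = 0.884.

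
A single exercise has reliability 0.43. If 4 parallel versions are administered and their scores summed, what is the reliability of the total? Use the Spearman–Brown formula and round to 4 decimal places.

ρ_k = kρ / (1 + (k−1)ρ) = 4·0.43 / (1 + 3·0.43) = 1.720 / 2.290 = 0.7511.

0.7511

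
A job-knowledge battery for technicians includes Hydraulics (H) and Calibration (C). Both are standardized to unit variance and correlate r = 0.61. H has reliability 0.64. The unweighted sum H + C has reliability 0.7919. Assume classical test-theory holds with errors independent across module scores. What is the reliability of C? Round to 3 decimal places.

0.690

Var(H+C) = 2 + 2·0.61 = 3.220.
True-score variance = ρ_H + ρ_C + 2·0.61, so 0.7919 = (0.64 + ρ_C + 1.22) / 3.220.
ρ_C = 0.7919·3.220 − 0.64 − 1.22 = 0.690.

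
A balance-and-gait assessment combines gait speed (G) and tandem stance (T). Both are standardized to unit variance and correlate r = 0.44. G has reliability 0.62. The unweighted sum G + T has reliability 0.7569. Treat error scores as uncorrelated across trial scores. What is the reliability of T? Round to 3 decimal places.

Var(G+T) = 2 + 2·0.44 = 2.880.
True-score variance = ρ_G + ρ_T + 2·0.44, so 0.7569 = (0.62 + ρ_T + 0.88) / 2.880.
ρ_T = 0.7569·2.880 − 0.62 − 0.88 = 0.680.

0.680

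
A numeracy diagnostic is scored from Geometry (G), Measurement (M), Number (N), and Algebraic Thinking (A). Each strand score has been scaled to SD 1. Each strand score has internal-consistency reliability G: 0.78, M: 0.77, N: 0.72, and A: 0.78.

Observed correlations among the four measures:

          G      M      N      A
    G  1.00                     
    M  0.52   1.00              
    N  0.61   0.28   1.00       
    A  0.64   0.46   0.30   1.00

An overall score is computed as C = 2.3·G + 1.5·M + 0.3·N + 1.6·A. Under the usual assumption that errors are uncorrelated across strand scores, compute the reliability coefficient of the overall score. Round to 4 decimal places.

0.8972

Var(C) = 2.3² + 1.5² + 0.3² + 1.6² + 2·[3.45·0.52 + 0.69·0.61 + 3.68·0.64 + 0.45·0.28 + 2.4·0.46 + 0.48·0.30] = 10.19 + 11.8882 = 22.0782.
Because errors are independent across components, Cov(Tᵢ,Tⱼ) = Cov(Xᵢ,Xⱼ); the off-diagonal part of the true-score variance is the same as above.
True-score variance = [2.3²·0.78 + 1.5²·0.77 + 0.3²·0.72 + 1.6²·0.78] + 11.8882 = 7.9203 + 11.8882 = 19.8085.
Reliability = 19.8085 / 22.0782 = 0.8972.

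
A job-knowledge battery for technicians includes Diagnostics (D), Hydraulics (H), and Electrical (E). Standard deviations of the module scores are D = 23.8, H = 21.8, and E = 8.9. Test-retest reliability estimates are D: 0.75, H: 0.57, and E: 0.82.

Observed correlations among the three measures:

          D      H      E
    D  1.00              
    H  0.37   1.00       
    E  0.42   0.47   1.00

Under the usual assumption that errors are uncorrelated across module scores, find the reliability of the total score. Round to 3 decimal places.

0.807

Var(D+H+E) = 23.8² + 21.8² + 8.9² + 2·[23.8·21.8·0.37 + 23.8·8.9·0.42 + 21.8·8.9·0.47] = 1120.89 + 744.249 = 1865.14.
Because errors are independent across components, Cov(Tᵢ,Tⱼ) = Cov(Xᵢ,Xⱼ); the off-diagonal part of the true-score variance is the same as above.
True-score variance = [23.8²·0.75 + 21.8²·0.57 + 8.9²·0.82] + 744.249 = 760.669 + 744.249 = 1504.92.
Reliability = 1504.92 / 1865.14 = 0.807.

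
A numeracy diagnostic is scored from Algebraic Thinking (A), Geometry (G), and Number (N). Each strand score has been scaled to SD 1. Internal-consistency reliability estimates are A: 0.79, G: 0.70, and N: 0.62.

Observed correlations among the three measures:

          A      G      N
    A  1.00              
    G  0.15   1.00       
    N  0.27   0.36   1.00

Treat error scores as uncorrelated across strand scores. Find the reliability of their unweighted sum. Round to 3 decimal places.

0.805

Var(A+G+N) = 3 + 2·[0.15 + 0.27 + 0.36] = 3 + 1.56 = 4.56.
Under uncorrelated errors the observed covariances equal the true-score covariances, so only the own-variance terms attenuate.
True-score variance = [0.79 + 0.70 + 0.62] + 1.56 = 2.11 + 1.56 = 3.67.
Reliability = 3.67 / 4.56 = 0.805.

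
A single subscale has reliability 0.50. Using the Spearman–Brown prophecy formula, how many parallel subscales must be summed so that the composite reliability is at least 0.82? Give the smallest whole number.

5

k ≥ ρ*(1−ρ₁)/(ρ₁(1−ρ*)) = 0.82·0.50 / (0.50·0.18) = 4.556.
Smallest integer k = 5.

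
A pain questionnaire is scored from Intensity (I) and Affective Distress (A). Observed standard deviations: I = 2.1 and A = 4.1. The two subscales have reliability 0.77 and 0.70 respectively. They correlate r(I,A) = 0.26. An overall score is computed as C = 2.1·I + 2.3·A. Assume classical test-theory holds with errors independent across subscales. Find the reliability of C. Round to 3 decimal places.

Var(C) = 2.1²·2.1² + 2.3²·4.1² + 2·[4.83·2.1·4.1·0.26] = 108.373 + 21.6249 = 129.998.
With uncorrelated errors the cross-covariances are all true-score covariance, so they carry over unchanged; only the diagonal terms shrink to ρᵢσᵢ².
True-score variance = [2.1²·2.1²·0.77 + 2.3²·4.1²·0.70] + 21.6249 = 77.2225 + 21.6249 = 98.8473.
Reliability = 98.8473 / 129.998 = 0.760.

0.760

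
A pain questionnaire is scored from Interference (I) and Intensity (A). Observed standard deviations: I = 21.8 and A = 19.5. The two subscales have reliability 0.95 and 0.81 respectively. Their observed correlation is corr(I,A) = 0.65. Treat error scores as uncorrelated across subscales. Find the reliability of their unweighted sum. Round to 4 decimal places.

0.9318

Var(I+A) = 21.8² + 19.5² + 2·[21.8·19.5·0.65] = 855.49 + 552.63 = 1408.12.
Because errors are independent across components, Cov(Tᵢ,Tⱼ) = Cov(Xᵢ,Xⱼ); the off-diagonal part of the true-score variance is the same as above.
True-score variance = [21.8²·0.95 + 19.5²·0.81] + 552.63 = 759.481 + 552.63 = 1312.11.
Reliability = 1312.11 / 1408.12 = 0.9318.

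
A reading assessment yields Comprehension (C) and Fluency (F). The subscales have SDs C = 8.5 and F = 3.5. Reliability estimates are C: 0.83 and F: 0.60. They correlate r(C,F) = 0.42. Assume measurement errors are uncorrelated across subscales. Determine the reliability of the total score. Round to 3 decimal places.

0.843

Var(C+F) = 8.5² + 3.5² + 2·[8.5·3.5·0.42] = 84.5 + 24.99 = 109.49.
Because errors are independent across components, Cov(Tᵢ,Tⱼ) = Cov(Xᵢ,Xⱼ); the off-diagonal part of the true-score variance is the same as above.
True-score variance = [8.5²·0.83 + 3.5²·0.60] + 24.99 = 67.3175 + 24.99 = 92.3075.
Reliability = 92.3075 / 109.49 = 0.843.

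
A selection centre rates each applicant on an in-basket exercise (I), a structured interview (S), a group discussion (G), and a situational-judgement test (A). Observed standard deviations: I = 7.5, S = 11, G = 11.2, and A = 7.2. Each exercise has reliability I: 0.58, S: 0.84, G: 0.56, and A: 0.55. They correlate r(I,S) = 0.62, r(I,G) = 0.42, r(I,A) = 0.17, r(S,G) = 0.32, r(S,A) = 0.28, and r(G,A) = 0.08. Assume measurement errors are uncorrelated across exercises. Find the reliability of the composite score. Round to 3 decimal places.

Var(I+S+G+A) = 7.5² + 11² + 11.2² + 7.2² + 2·[7.5·11·0.62 + 7.5·11.2·0.42 + 7.5·7.2·0.17 + 11·11.2·0.32 + 11·7.2·0.28 + 11.2·7.2·0.08] = 354.53 + 327.322 = 681.852.
Under uncorrelated errors the observed covariances equal the true-score covariances, so only the own-variance terms attenuate.
True-score variance = [7.5²·0.58 + 11²·0.84 + 11.2²·0.56 + 7.2²·0.55] + 327.322 = 233.023 + 327.322 = 560.346.
Reliability = 560.346 / 681.852 = 0.822.

0.822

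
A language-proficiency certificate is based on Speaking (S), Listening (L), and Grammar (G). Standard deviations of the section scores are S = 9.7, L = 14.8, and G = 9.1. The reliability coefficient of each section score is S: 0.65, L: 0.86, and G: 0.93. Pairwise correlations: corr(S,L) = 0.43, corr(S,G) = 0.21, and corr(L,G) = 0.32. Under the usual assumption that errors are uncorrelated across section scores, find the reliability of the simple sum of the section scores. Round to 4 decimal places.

Var(S+L+G) = 9.7² + 14.8² + 9.1² + 2·[9.7·14.8·0.43 + 9.7·9.1·0.21 + 14.8·9.1·0.32] = 395.94 + 246.73 = 642.67.
Because errors are independent across components, Cov(Tᵢ,Tⱼ) = Cov(Xᵢ,Xⱼ); the off-diagonal part of the true-score variance is the same as above.
True-score variance = [9.7²·0.65 + 14.8²·0.86 + 9.1²·0.93] + 246.73 = 326.546 + 246.73 = 573.276.
Reliability = 573.276 / 642.67 = 0.8920.

0.8920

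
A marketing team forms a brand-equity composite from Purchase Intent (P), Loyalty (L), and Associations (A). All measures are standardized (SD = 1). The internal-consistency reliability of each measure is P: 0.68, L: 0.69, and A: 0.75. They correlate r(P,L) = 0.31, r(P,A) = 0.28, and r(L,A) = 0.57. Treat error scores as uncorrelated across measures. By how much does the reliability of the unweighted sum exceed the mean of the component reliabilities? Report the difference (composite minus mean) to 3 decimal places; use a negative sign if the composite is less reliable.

Var(sum) = 3 + 2.32 = 5.32; true-score variance = 2.12 + 2.32 = 4.44; composite reliability = 0.8346.
Mean component reliability = 0.7067.
Difference = 0.8346 − 0.7067 = 0.128.

0.128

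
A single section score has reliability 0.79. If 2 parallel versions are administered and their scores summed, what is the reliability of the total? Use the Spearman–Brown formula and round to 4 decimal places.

0.8827

ρ_k = kρ / (1 + (k−1)ρ) = 2·0.79 / (1 + 1·0.79) = 1.580 / 1.790 = 0.8827.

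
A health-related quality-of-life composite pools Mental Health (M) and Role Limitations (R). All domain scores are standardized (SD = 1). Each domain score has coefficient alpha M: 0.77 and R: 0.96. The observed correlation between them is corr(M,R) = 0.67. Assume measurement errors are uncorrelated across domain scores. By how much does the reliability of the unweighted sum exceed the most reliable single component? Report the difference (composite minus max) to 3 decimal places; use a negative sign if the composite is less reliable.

Var(sum) = 2 + 1.34 = 3.34; true-score variance = 1.73 + 1.34 = 3.07; composite reliability = 0.9192.
Max component reliability = 0.9600.
Difference = 0.9192 − 0.9600 = -0.041.

-0.041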